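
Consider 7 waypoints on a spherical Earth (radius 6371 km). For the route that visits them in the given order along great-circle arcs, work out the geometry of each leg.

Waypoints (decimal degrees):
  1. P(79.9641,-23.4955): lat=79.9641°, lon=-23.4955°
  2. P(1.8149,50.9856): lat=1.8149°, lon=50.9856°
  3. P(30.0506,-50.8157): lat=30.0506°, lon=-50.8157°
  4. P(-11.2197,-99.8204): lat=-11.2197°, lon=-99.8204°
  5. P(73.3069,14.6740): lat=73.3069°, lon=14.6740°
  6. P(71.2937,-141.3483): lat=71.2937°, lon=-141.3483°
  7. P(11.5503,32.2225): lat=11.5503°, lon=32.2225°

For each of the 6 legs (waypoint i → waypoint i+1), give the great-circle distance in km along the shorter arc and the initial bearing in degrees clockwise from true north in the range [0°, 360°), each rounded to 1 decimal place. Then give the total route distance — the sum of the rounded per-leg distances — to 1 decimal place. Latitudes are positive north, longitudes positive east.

Leg 1: dist=9511.5 km, bearing=105.0°
Leg 2: dist=11038.3 km, bearing=300.9°
Leg 3: dist=6965.6 km, bearing=236.5°
Leg 4: dist=11970.0 km, bearing=15.9°
Leg 5: dist=3847.9 km, bearing=346.7°
Leg 6: dist=10790.6 km, bearing=6.3°
Total: 54123.9 km

Leg 1: φ1=1.3956368, φ2=0.0316760, Δφ=-1.3639608, Δλ=1.2999404 rad; a=sin²(Δφ/2)+cosφ1·cosφ2·sin²(Δλ/2)=0.4611057835; c=2·atan2(√a, √(1-a))=1.492929229; dist=6371·c=9511.452 ≈ 9511.5 km; running total=9511.5 km
Leg 1 bearing: y=sinΔλ·cosφ2=0.96305889, x=cosφ1·sinφ2-sinφ1·cosφ2·cosΔλ=-0.25781103; θ=atan2(y, x)=104.9867° ≈ 105.0°
Leg 2: φ1=0.0316760, φ2=0.5244819, Δφ=0.4928059, Δλ=-1.7767679 rad; a=sin²(Δφ/2)+cosφ1·cosφ2·sin²(Δλ/2)=0.5805396349; c=2·atan2(√a, √(1-a))=1.732580432; dist=6371·c=11038.270 ≈ 11038.3 km; running total=20549.8 km
Leg 2 bearing: y=sinΔλ·cosφ2=-0.84728744, x=cosφ1·sinφ2-sinφ1·cosφ2·cosΔλ=0.50612001; θ=atan2(y, x)=-59.1484° <0 so +360° → 300.8516° ≈ 300.9°
Leg 3: φ1=0.5244819, φ2=-0.1958207, Δφ=-0.7203026, Δλ=-0.8552934 rad; a=sin²(Δφ/2)+cosφ1·cosφ2·sin²(Δλ/2)=0.2702331541; c=2·atan2(√a, √(1-a))=1.093326227; dist=6371·c=6965.581 ≈ 6965.6 km; running total=27515.4 km
Leg 3 bearing: y=sinΔλ·cosφ2=-0.74033859, x=cosφ1·sinφ2-sinφ1·cosφ2·cosΔλ=-0.49063994; θ=atan2(y, x)=-123.5334° <0 so +360° → 236.4666° ≈ 236.5°
Leg 4: φ1=-0.1958207, φ2=1.2794468, Δφ=1.4752675, Δλ=1.9983043 rad; a=sin²(Δφ/2)+cosφ1·cosφ2·sin²(Δλ/2)=0.6515944107; c=2·atan2(√a, √(1-a))=1.878833539; dist=6371·c=11970.048 ≈ 11970.0 km; running total=39485.4 km
Leg 4 bearing: y=sinΔλ·cosφ2=0.26139362, x=cosφ1·sinφ2-sinφ1·cosφ2·cosΔλ=0.91637870; θ=atan2(y, x)=15.9206° ≈ 15.9°
Leg 5: φ1=1.2794468, φ2=1.2443098, Δφ=-0.0351370, Δλ=-2.7231028 rad; a=sin²(Δφ/2)+cosφ1·cosφ2·sin²(Δλ/2)=0.0884580692; c=2·atan2(√a, √(1-a))=0.603976382; dist=6371·c=3847.934 ≈ 3847.9 km; running total=43333.3 km
Leg 5 bearing: y=sinΔλ·cosφ2=-0.13033337, x=cosφ1·sinφ2-sinφ1·cosφ2·cosΔλ=0.55276231; θ=atan2(y, x)=-13.2672° <0 so +360° → 346.7328° ≈ 346.7°
Leg 6: φ1=1.2443098, φ2=0.2015908, Δφ=-1.0427190, Δλ=3.0293819 rad; a=sin²(Δφ/2)+cosφ1·cosφ2·sin²(Δλ/2)=0.5612975784; c=2·atan2(√a, √(1-a))=1.693700672; dist=6371·c=10790.567 ≈ 10790.6 km; running total=54123.9 km
Leg 6 bearing: y=sinΔλ·cosφ2=0.10970780, x=cosφ1·sinφ2-sinφ1·cosφ2·cosΔλ=0.98637449; θ=atan2(y, x)=6.3465° ≈ 6.3°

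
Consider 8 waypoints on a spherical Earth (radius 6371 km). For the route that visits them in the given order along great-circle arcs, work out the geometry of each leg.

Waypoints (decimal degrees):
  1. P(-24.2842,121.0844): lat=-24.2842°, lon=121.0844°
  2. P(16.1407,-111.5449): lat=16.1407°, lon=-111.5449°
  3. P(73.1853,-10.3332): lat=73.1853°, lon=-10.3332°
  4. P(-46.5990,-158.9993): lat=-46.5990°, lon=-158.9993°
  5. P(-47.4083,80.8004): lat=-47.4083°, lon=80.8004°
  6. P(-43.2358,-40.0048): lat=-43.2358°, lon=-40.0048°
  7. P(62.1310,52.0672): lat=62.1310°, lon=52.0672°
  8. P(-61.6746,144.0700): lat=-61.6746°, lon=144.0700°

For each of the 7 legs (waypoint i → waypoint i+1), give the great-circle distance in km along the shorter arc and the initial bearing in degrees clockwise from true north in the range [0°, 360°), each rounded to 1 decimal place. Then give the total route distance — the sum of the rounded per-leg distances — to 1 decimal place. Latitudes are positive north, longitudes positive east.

Leg 1: dist=14480.3 km, bearing=89.0°
Leg 2: dist=8646.0 km, bearing=16.9°
Leg 3: dist=16669.7 km, bearing=314.5°
Leg 4: dist=8059.8 km, bearing=217.8°
Leg 5: dist=8385.9 km, bearing=220.3°
Leg 6: dist=14250.8 km, bearing=36.4°
Leg 7: dist=15768.1 km, bearing=129.9°
Total: 86260.6 km

Leg 1: φ1=-0.4238392, φ2=0.2817084, Δφ=0.7055476, Δλ=-4.0601472 rad; a=sin²(Δφ/2)+cosφ1·cosφ2·sin²(Δλ/2)=0.8228921069; c=2·atan2(√a, √(1-a))=2.272846268; dist=6371·c=14480.304 ≈ 14480.3 km; running total=14480.3 km
Leg 1 bearing: y=sinΔλ·cosφ2=0.76339858, x=cosφ1·sinφ2-sinφ1·cosφ2·cosΔλ=0.01361457; θ=atan2(y, x)=88.9783° ≈ 89.0°
Leg 2: φ1=0.2817084, φ2=1.2773244, Δφ=0.9956161, Δλ=1.7664774 rad; a=sin²(Δφ/2)+cosφ1·cosφ2·sin²(Δλ/2)=0.3939585342; c=2·atan2(√a, √(1-a))=1.357090440; dist=6371·c=8646.023 ≈ 8646.0 km; running total=23126.3 km
Leg 2 bearing: y=sinΔλ·cosφ2=0.28375668, x=cosφ1·sinφ2-sinφ1·cosφ2·cosΔλ=0.93514864; θ=atan2(y, x)=16.8796° ≈ 16.9°
Leg 3: φ1=1.2773244, φ2=-0.8133060, Δφ=-2.0906304, Δλ=-2.5947129 rad; a=sin²(Δφ/2)+cosφ1·cosφ2·sin²(Δλ/2)=0.9326360070; c=2·atan2(√a, √(1-a))=2.616489059; dist=6371·c=16669.652 ≈ 16669.7 km; running total=39796.0 km
Leg 3 bearing: y=sinΔλ·cosφ2=-0.35730899, x=cosφ1·sinφ2-sinφ1·cosφ2·cosΔλ=0.35161716; θ=atan2(y, x)=-45.4600° <0 so +360° → 314.5400° ≈ 314.5°
Leg 4: φ1=-0.8133060, φ2=-0.8274309, Δφ=-0.0141249, Δλ=4.1852943 rad; a=sin²(Δφ/2)+cosφ1·cosφ2·sin²(Δλ/2)=0.3495093323; c=2·atan2(√a, √(1-a))=1.265074787; dist=6371·c=8059.791 ≈ 8059.8 km; running total=47855.8 km
Leg 4 bearing: y=sinΔλ·cosφ2=-0.58491290, x=cosφ1·sinφ2-sinφ1·cosφ2·cosΔλ=-0.75318467; θ=atan2(y, x)=-142.1676° <0 so +360° → 217.8324° ≈ 217.8°
Leg 5: φ1=-0.8274309, φ2=-0.7546071, Δφ=0.0728239, Δλ=-2.1084485 rad; a=sin²(Δφ/2)+cosφ1·cosφ2·sin²(Δλ/2)=0.3741038844; c=2·atan2(√a, √(1-a))=1.316264620; dist=6371·c=8385.922 ≈ 8385.9 km; running total=56241.7 km
Leg 5 bearing: y=sinΔλ·cosφ2=-0.62575344, x=cosφ1·sinφ2-sinφ1·cosφ2·cosΔλ=-0.73826371; θ=atan2(y, x)=-139.7153° <0 so +360° → 220.2847° ≈ 220.3°
Leg 6: φ1=-0.7546071, φ2=1.0843905, Δφ=1.8389976, Δλ=1.6069595 rad; a=sin²(Δφ/2)+cosφ1·cosφ2·sin²(Δλ/2)=0.8089339669; c=2·atan2(√a, √(1-a))=2.236824552; dist=6371·c=14250.809 ≈ 14250.8 km; running total=70492.5 km
Leg 6 bearing: y=sinΔλ·cosφ2=0.46714595, x=cosφ1·sinφ2-sinφ1·cosφ2·cosΔλ=0.63246650; θ=atan2(y, x)=36.4499° ≈ 36.4°
Leg 7: φ1=1.0843905, φ2=-1.0764248, Δφ=-2.1608154, Δλ=1.6057518 rad; a=sin²(Δφ/2)+cosφ1·cosφ2·sin²(Δλ/2)=0.8929619722; c=2·atan2(√a, √(1-a))=2.474985312; dist=6371·c=15768.131 ≈ 15768.1 km; running total=86260.6 km
Leg 7 bearing: y=sinΔλ·cosφ2=0.47418864, x=cosφ1·sinφ2-sinφ1·cosφ2·cosΔλ=-0.39682324; θ=atan2(y, x)=129.9242° ≈ 129.9°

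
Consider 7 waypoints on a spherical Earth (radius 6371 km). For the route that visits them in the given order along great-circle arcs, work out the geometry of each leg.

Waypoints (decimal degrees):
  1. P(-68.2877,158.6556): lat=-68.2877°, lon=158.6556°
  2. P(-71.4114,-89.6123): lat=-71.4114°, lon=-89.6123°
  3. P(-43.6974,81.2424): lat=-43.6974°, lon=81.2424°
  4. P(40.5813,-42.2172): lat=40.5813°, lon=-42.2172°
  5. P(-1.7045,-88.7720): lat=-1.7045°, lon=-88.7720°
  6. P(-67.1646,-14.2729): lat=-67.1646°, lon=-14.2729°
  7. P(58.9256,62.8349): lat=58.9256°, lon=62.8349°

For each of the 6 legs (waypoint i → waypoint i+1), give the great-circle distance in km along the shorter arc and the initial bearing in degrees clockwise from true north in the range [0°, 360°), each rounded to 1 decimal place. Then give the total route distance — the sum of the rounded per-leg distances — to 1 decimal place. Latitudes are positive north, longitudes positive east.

Leg 1: dist=3689.8 km, bearing=147.2°
Leg 2: dist=7194.9 km, bearing=172.7°
Leg 3: dist=15431.4 km, bearing=285.9°
Leg 4: dist=6651.9 km, bearing=237.1°
Leg 5: dist=9170.0 km, bearing=157.8°
Leg 6: dist=15359.5 km, bearing=48.9°
Total: 57497.5 km

Leg 1: φ1=-1.1918452, φ2=-1.2463641, Δφ=-0.0545188, Δλ=-4.3330923 rad; a=sin²(Δφ/2)+cosφ1·cosφ2·sin²(Δλ/2)=0.0815393458; c=2·atan2(√a, √(1-a))=0.579162533; dist=6371·c=3689.844 ≈ 3689.8 km; running total=3689.8 km
Leg 1 bearing: y=sinΔλ·cosφ2=0.29611419, x=cosφ1·sinφ2-sinφ1·cosφ2·cosΔλ=-0.46030328; θ=atan2(y, x)=147.2467° ≈ 147.2°
Leg 2: φ1=-1.2463641, φ2=-0.7626635, Δφ=0.4837005, Δλ=2.9819771 rad; a=sin²(Δφ/2)+cosφ1·cosφ2·sin²(Δλ/2)=0.2863659285; c=2·atan2(√a, √(1-a))=1.129327263; dist=6371·c=7194.944 ≈ 7194.9 km; running total=10884.7 km
Leg 2 bearing: y=sinΔλ·cosφ2=0.11491244, x=cosφ1·sinφ2-sinφ1·cosφ2·cosΔλ=-0.89679265; θ=atan2(y, x)=172.6981° ≈ 172.7°
Leg 3: φ1=-0.7626635, φ2=0.7082773, Δφ=1.4709408, Δλ=-2.1547765 rad; a=sin²(Δφ/2)+cosφ1·cosφ2·sin²(Δλ/2)=0.8760823037; c=2·atan2(√a, √(1-a))=2.422137085; dist=6371·c=15431.435 ≈ 15431.4 km; running total=26316.1 km
Leg 3 bearing: y=sinΔλ·cosφ2=-0.63361808, x=cosφ1·sinφ2-sinφ1·cosφ2·cosΔλ=0.18104291; θ=atan2(y, x)=-74.0538° <0 so +360° → 285.9462° ≈ 285.9°
Leg 4: φ1=0.7082773, φ2=-0.0297491, Δφ=-0.7380264, Δλ=-0.8125345 rad; a=sin²(Δφ/2)+cosφ1·cosφ2·sin²(Δλ/2)=0.2486569645; c=2·atan2(√a, √(1-a))=1.044093156; dist=6371·c=6651.918 ≈ 6651.9 km; running total=32968.0 km
Leg 4 bearing: y=sinΔλ·cosφ2=-0.72571116, x=cosφ1·sinφ2-sinφ1·cosφ2·cosΔλ=-0.46973400; θ=atan2(y, x)=-122.9139° <0 so +360° → 237.0861° ≈ 237.1°
Leg 5: φ1=-0.0297491, φ2=-1.1722434, Δφ=-1.1424943, Δλ=1.3002546 rad; a=sin²(Δφ/2)+cosφ1·cosφ2·sin²(Δλ/2)=0.4344576645; c=2·atan2(√a, √(1-a))=1.439333314; dist=6371·c=9169.993 ≈ 9170.0 km; running total=42138.0 km
Leg 5 bearing: y=sinΔλ·cosφ2=0.37396897, x=cosφ1·sinφ2-sinφ1·cosφ2·cosΔλ=-0.91813072; θ=atan2(y, x)=157.8382° ≈ 157.8°
Leg 6: φ1=-1.1722434, φ2=1.0284457, Δφ=2.2006891, Δλ=1.3457850 rad; a=sin²(Δφ/2)+cosφ1·cosφ2·sin²(Δλ/2)=0.8723378989; c=2·atan2(√a, √(1-a))=2.410845286; dist=6371·c=15359.495 ≈ 15359.5 km; running total=57497.5 km
Leg 6 bearing: y=sinΔλ·cosφ2=0.50313935, x=cosφ1·sinφ2-sinφ1·cosφ2·cosΔλ=0.43853022; θ=atan2(y, x)=48.9250° ≈ 48.9°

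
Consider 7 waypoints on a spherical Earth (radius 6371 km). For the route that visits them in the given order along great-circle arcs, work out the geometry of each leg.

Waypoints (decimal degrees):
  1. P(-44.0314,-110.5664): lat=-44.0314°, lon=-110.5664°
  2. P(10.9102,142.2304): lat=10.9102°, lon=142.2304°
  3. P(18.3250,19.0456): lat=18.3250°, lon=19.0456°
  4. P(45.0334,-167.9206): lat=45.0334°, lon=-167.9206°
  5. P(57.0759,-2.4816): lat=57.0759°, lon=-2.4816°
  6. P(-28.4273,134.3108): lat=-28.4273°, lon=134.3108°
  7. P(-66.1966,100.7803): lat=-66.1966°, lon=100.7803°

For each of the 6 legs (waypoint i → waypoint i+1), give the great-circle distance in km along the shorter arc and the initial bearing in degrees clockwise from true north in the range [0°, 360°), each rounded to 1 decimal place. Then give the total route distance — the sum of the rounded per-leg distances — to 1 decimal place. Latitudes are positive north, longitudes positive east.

Leg 1: φ1=-0.7684929, φ2=0.1904189, Δφ=0.9589118, Δλ=4.4121365 rad; a=sin²(Δφ/2)+cosφ1·cosφ2·sin²(Δλ/2)=0.6701748069; c=2·atan2(√a, √(1-a))=1.918085011; dist=6371·c=12220.120 ≈ 12220.1 km; running total=12220.1 km
Leg 1 bearing: y=sinΔλ·cosφ2=-0.93799552, x=cosφ1·sinφ2-sinφ1·cosφ2·cosΔλ=-0.06577648; θ=atan2(y, x)=-94.0113° <0 so +360° → 265.9887° ≈ 266.0°
Leg 2: φ1=0.1904189, φ2=0.3198316, Δφ=0.1294127, Δλ=-2.1499803 rad; a=sin²(Δφ/2)+cosφ1·cosφ2·sin²(Δλ/2)=0.7253426757; c=2·atan2(√a, √(1-a))=2.038329261; dist=6371·c=12986.196 ≈ 12986.2 km; running total=25206.3 km
Leg 2 bearing: y=sinΔλ·cosφ2=-0.79446851, x=cosφ1·sinφ2-sinφ1·cosφ2·cosΔλ=0.40706572; θ=atan2(y, x)=-62.8705° <0 so +360° → 297.1295° ≈ 297.1°
Leg 3: φ1=0.3198316, φ2=0.7859811, Δφ=0.4661495, Δλ=-3.2631758 rad; a=sin²(Δφ/2)+cosφ1·cosφ2·sin²(Δλ/2)=0.7217279129; c=2·atan2(√a, √(1-a))=2.030247013; dist=6371·c=12934.704 ≈ 12934.7 km; running total=38141.0 km
Leg 3 bearing: y=sinΔλ·cosφ2=0.08571059, x=cosφ1·sinφ2-sinφ1·cosφ2·cosΔλ=0.89218867; θ=atan2(y, x)=5.4874° ≈ 5.5°
Leg 4: φ1=0.7859811, φ2=0.9961624, Δφ=0.2101813, Δλ=2.8874553 rad; a=sin²(Δφ/2)+cosφ1·cosφ2·sin²(Δλ/2)=0.3889426927; c=2·atan2(√a, √(1-a))=1.346813600; dist=6371·c=8580.549 ≈ 8580.5 km; running total=46721.5 km
Leg 4 bearing: y=sinΔλ·cosφ2=0.13664859, x=cosφ1·sinφ2-sinφ1·cosφ2·cosΔλ=0.96539746; θ=atan2(y, x)=8.0565° ≈ 8.1°
Leg 5: φ1=0.9961624, φ2=-0.4961500, Δφ=-1.4923124, Δλ=2.3874778 rad; a=sin²(Δφ/2)+cosφ1·cosφ2·sin²(Δλ/2)=0.8739914614; c=2·atan2(√a, √(1-a))=2.415814121; dist=6371·c=15391.152 ≈ 15391.2 km; running total=62112.7 km
Leg 5 bearing: y=sinΔλ·cosφ2=0.60209071, x=cosφ1·sinφ2-sinφ1·cosφ2·cosΔλ=0.27929970; θ=atan2(y, x)=65.1142° ≈ 65.1°
Leg 6: φ1=-0.4961500, φ2=-1.1553486, Δφ=-0.6591986, Δλ=-0.5852176 rad; a=sin²(Δφ/2)+cosφ1·cosφ2·sin²(Δλ/2)=0.1342903200; c=2·atan2(√a, √(1-a))=0.750395300; dist=6371·c=4780.768 ≈ 4780.8 km; running total=66893.5 km
Leg 6 bearing: y=sinΔλ·cosφ2=-0.22294067, x=cosφ1·sinφ2-sinφ1·cosφ2·cosΔλ=-0.64445572; θ=atan2(y, x)=-160.9176° <0 so +360° → 199.0824° ≈ 199.1°

Leg 1: dist=12220.1 km, bearing=266.0°
Leg 2: dist=12986.2 km, bearing=297.1°
Leg 3: dist=12934.7 km, bearing=5.5°
Leg 4: dist=8580.5 km, bearing=8.1°
Leg 5: dist=15391.2 km, bearing=65.1°
Leg 6: dist=4780.8 km, bearing=199.1°
Total: 66893.5 km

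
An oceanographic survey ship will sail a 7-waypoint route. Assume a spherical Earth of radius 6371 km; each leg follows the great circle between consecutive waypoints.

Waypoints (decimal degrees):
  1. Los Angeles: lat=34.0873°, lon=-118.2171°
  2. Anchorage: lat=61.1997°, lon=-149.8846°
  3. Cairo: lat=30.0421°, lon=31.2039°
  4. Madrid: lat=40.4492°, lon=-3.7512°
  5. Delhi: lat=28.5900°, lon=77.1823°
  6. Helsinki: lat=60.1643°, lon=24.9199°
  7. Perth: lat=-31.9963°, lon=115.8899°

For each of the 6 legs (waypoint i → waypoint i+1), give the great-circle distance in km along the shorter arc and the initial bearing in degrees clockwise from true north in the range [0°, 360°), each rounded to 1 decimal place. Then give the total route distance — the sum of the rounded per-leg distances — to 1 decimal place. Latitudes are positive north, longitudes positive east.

Leg 1: dist=3761.5 km, bearing=333.0°
Leg 2: dist=9869.0 km, bearing=359.1°
Leg 3: dist=3352.6 km, bearing=299.8°
Leg 4: dist=7275.8 km, bearing=72.4°
Leg 5: dist=5221.9 km, bearing=327.4°
Leg 6: dist=13101.6 km, bearing=106.5°
Total: 42582.4 km

Leg 1: φ1=0.5949356, φ2=1.0681363, Δφ=0.4732006, Δλ=-0.5527021 rad; a=sin²(Δφ/2)+cosφ1·cosφ2·sin²(Δλ/2)=0.0846455159; c=2·atan2(√a, √(1-a))=0.590416346; dist=6371·c=3761.543 ≈ 3761.5 km; running total=3761.5 km
Leg 1 bearing: y=sinΔλ·cosφ2=-0.25291777, x=cosφ1·sinφ2-sinφ1·cosφ2·cosΔλ=0.49593872; θ=atan2(y, x)=-27.0206° <0 so +360° → 332.9794° ≈ 333.0°
Leg 2: φ1=1.0681363, φ2=0.5243336, Δφ=-0.5438027, Δλ=3.1605906 rad; a=sin²(Δφ/2)+cosφ1·cosφ2·sin²(Δλ/2)=0.4891264708; c=2·atan2(√a, √(1-a))=1.549047554; dist=6371·c=9868.982 ≈ 9869.0 km; running total=13630.5 km
Leg 2 bearing: y=sinΔλ·cosφ2=-0.01644470, x=cosφ1·sinφ2-sinφ1·cosφ2·cosΔλ=0.99962825; θ=atan2(y, x)=-0.9425° <0 so +360° → 359.0575° ≈ 359.1°
Leg 3: φ1=0.5243336, φ2=0.7059717, Δφ=0.1816382, Δλ=-0.6100816 rad; a=sin²(Δφ/2)+cosφ1·cosφ2·sin²(Δλ/2)=0.0676442411; c=2·atan2(√a, √(1-a))=0.526220597; dist=6371·c=3352.551 ≈ 3352.6 km; running total=16983.1 km
Leg 3 bearing: y=sinΔλ·cosφ2=-0.43599242, x=cosφ1·sinφ2-sinφ1·cosφ2·cosΔλ=0.24936841; θ=atan2(y, x)=-60.2324° <0 so +360° → 299.7676° ≈ 299.8°
Leg 4: φ1=0.7059717, φ2=0.4989896, Δφ=-0.2069821, Δλ=1.4125561 rad; a=sin²(Δφ/2)+cosφ1·cosφ2·sin²(Δλ/2)=0.2921212770; c=2·atan2(√a, √(1-a))=1.142020844; dist=6371·c=7275.815 ≈ 7275.8 km; running total=24258.9 km
Leg 4 bearing: y=sinΔλ·cosφ2=0.86709604, x=cosφ1·sinφ2-sinφ1·cosφ2·cosΔλ=0.27439059; θ=atan2(y, x)=72.4401° ≈ 72.4°
Leg 5: φ1=0.4989896, φ2=1.0500651, Δφ=0.5510755, Δλ=-0.9121510 rad; a=sin²(Δφ/2)+cosφ1·cosφ2·sin²(Δλ/2)=0.1587580483; c=2·atan2(√a, √(1-a))=0.819640646; dist=6371·c=5221.931 ≈ 5221.9 km; running total=29480.8 km
Leg 5 bearing: y=sinΔλ·cosφ2=-0.39344548, x=cosφ1·sinφ2-sinφ1·cosφ2·cosΔλ=0.61596784; θ=atan2(y, x)=-32.5681° <0 so +360° → 327.4319° ≈ 327.4°
Leg 6: φ1=1.0500651, φ2=-0.5584408, Δφ=-1.6085059, Δλ=1.5877260 rad; a=sin²(Δφ/2)+cosφ1·cosφ2·sin²(Δλ/2)=0.7333884011; c=2·atan2(√a, √(1-a))=2.056438980; dist=6371·c=13101.573 ≈ 13101.6 km; running total=42582.4 km
Leg 6 bearing: y=sinΔλ·cosφ2=0.84796078, x=cosφ1·sinφ2-sinφ1·cosφ2·cosΔλ=-0.25116116; θ=atan2(y, x)=106.4990° ≈ 106.5°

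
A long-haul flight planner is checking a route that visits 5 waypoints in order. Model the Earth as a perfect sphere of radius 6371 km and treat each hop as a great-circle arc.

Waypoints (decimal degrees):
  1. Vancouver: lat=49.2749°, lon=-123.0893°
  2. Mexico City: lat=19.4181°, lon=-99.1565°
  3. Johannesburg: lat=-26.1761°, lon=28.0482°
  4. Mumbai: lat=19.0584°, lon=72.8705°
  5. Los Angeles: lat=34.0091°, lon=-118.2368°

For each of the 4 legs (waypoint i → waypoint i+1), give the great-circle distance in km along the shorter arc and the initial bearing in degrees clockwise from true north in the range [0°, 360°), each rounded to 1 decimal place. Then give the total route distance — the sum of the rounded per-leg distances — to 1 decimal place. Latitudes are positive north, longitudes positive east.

Leg 1: dist=3944.6 km, bearing=138.8°
Leg 2: dist=14586.7 km, bearing=108.2°
Leg 3: dist=6979.3 km, bearing=48.5°
Leg 4: dist=13998.1 km, bearing=11.4°
Total: 39508.7 km

Leg 1: φ1=0.8600092, φ2=0.3389098, Δφ=-0.5210995, Δλ=0.4177062 rad; a=sin²(Δφ/2)+cosφ1·cosφ2·sin²(Δλ/2)=0.0928157976; c=2·atan2(√a, √(1-a))=0.619156268; dist=6371·c=3944.645 ≈ 3944.6 km; running total=3944.6 km
Leg 1 bearing: y=sinΔλ·cosφ2=0.38258974, x=cosφ1·sinφ2-sinφ1·cosφ2·cosΔλ=-0.43638193; θ=atan2(y, x)=138.7579° ≈ 138.8°
Leg 2: φ1=0.3389098, φ2=-0.4568591, Δφ=-0.7957689, Δλ=2.2201408 rad; a=sin²(Δφ/2)+cosφ1·cosφ2·sin²(Δλ/2)=0.8292212301; c=2·atan2(√a, √(1-a))=2.289543750; dist=6371·c=14586.683 ≈ 14586.7 km; running total=18531.3 km
Leg 2 bearing: y=sinΔλ·cosφ2=0.71479526, x=cosφ1·sinφ2-sinφ1·cosφ2·cosΔλ=-0.23562951; θ=atan2(y, x)=108.2446° ≈ 108.2°
Leg 3: φ1=-0.4568591, φ2=0.3326318, Δφ=0.7894910, Δλ=0.7822967 rad; a=sin²(Δφ/2)+cosφ1·cosφ2·sin²(Δλ/2)=0.2711912776; c=2·atan2(√a, √(1-a))=1.095482572; dist=6371·c=6979.319 ≈ 6979.3 km; running total=25510.6 km
Leg 3 bearing: y=sinΔλ·cosφ2=0.66627154, x=cosφ1·sinφ2-sinφ1·cosφ2·cosΔλ=0.58878562; θ=atan2(y, x)=48.5329° ≈ 48.5°
Leg 4: φ1=0.3326318, φ2=0.5935708, Δφ=0.2609389, Δλ=-3.3354516 rad; a=sin²(Δφ/2)+cosφ1·cosφ2·sin²(Δλ/2)=0.7930985539; c=2·atan2(√a, √(1-a))=2.197153200; dist=6371·c=13998.063 ≈ 13998.1 km; running total=39508.7 km
Leg 4 bearing: y=sinΔλ·cosφ2=0.15969448, x=cosφ1·sinφ2-sinφ1·cosφ2·cosΔλ=0.79427365; θ=atan2(y, x)=11.3682° ≈ 11.4°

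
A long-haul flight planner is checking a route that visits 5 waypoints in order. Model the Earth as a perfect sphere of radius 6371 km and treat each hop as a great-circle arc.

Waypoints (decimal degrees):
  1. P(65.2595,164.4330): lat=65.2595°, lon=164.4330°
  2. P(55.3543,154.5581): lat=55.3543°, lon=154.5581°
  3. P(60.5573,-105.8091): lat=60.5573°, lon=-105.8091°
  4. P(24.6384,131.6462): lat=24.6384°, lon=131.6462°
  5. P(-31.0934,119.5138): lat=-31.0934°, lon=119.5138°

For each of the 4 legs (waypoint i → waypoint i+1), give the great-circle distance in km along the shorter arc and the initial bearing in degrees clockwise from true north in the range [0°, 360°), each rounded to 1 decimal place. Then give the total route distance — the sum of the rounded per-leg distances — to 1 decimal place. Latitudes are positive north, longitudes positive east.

Leg 1: φ1=1.1389931, φ2=0.9661148, Δφ=-0.1728784, Δλ=-0.1723495 rad; a=sin²(Δφ/2)+cosφ1·cosφ2·sin²(Δλ/2)=0.0092156053; c=2·atan2(√a, √(1-a))=0.192292011; dist=6371·c=1225.092 ≈ 1225.1 km; running total=1225.1 km
Leg 1 bearing: y=sinΔλ·cosφ2=-0.09749636, x=cosφ1·sinφ2-sinφ1·cosφ2·cosΔλ=-0.16436901; θ=atan2(y, x)=-149.3255° <0 so +360° → 210.6745° ≈ 210.7°
Leg 2: φ1=0.9661148, φ2=1.0569243, Δφ=0.0908095, Δλ=-4.5442649 rad; a=sin²(Δφ/2)+cosφ1·cosφ2·sin²(Δλ/2)=0.1651645609; c=2·atan2(√a, √(1-a))=0.837030795; dist=6371·c=5332.723 ≈ 5332.7 km; running total=6557.8 km
Leg 2 bearing: y=sinΔλ·cosφ2=0.48462220, x=cosφ1·sinφ2-sinφ1·cosφ2·cosΔλ=0.56274527; θ=atan2(y, x)=40.7342° ≈ 40.7°
Leg 3: φ1=1.0569243, φ2=0.4300212, Δφ=-0.6269031, Δλ=4.1443768 rad; a=sin²(Δφ/2)+cosφ1·cosφ2·sin²(Δλ/2)=0.4386559112; c=2·atan2(√a, √(1-a))=1.447798254; dist=6371·c=9223.923 ≈ 9223.9 km; running total=15781.7 km
Leg 3 bearing: y=sinΔλ·cosφ2=-0.76622523, x=cosφ1·sinφ2-sinφ1·cosφ2·cosΔλ=0.63075075; θ=atan2(y, x)=-50.5390° <0 so +360° → 309.4610° ≈ 309.5°
Leg 4: φ1=0.4300212, φ2=-0.5426822, Δφ=-0.9727034, Δλ=-0.2117503 rad; a=sin²(Δφ/2)+cosφ1·cosφ2·sin²(Δλ/2)=0.2271588243; c=2·atan2(√a, √(1-a))=0.993593158; dist=6371·c=6330.182 ≈ 6330.2 km; running total=22111.9 km
Leg 4 bearing: y=sinΔλ·cosφ2=-0.17997540, x=cosφ1·sinφ2-sinφ1·cosφ2·cosΔλ=-0.81843731; θ=atan2(y, x)=-167.5980° <0 so +360° → 192.4020° ≈ 192.4°

Leg 1: dist=1225.1 km, bearing=210.7°
Leg 2: dist=5332.7 km, bearing=40.7°
Leg 3: dist=9223.9 km, bearing=309.5°
Leg 4: dist=6330.2 km, bearing=192.4°
Total: 22111.9 km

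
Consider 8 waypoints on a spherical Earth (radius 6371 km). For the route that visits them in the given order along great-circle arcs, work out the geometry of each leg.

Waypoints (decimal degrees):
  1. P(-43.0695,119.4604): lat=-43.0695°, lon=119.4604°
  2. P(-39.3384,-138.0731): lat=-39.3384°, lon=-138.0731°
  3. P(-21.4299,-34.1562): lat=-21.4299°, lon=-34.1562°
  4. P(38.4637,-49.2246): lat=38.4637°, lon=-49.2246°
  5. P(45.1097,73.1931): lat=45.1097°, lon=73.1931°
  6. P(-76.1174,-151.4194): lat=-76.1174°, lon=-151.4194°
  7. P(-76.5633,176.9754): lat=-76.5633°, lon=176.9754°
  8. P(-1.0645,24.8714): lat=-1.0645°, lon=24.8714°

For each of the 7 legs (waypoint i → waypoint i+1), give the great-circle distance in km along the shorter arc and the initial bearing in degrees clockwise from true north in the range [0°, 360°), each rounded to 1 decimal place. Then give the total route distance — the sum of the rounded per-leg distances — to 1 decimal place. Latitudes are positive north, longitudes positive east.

Leg 1: φ1=-0.7517046, φ2=-0.6865846, Δφ=0.0651200, Δλ=-4.4948075 rad; a=sin²(Δφ/2)+cosφ1·cosφ2·sin²(Δλ/2)=0.3445427499; c=2·atan2(√a, √(1-a))=1.254641257; dist=6371·c=7993.319 ≈ 7993.3 km; running total=7993.3 km
Leg 1 bearing: y=sinΔλ·cosφ2=0.75518025, x=cosφ1·sinφ2-sinφ1·cosφ2·cosΔλ=-0.57709182; θ=atan2(y, x)=127.3863° ≈ 127.4°
Leg 2: φ1=-0.6865846, φ2=-0.3740223, Δφ=0.3125623, Δλ=1.8136921 rad; a=sin²(Δφ/2)+cosφ1·cosφ2·sin²(Δλ/2)=0.4707770717; c=2·atan2(√a, √(1-a))=1.512317145; dist=6371·c=9634.973 ≈ 9635.0 km; running total=17628.3 km
Leg 2 bearing: y=sinΔλ·cosφ2=0.90354027, x=cosφ1·sinφ2-sinφ1·cosφ2·cosΔλ=-0.42449861; θ=atan2(y, x)=115.1649° ≈ 115.2°
Leg 3: φ1=-0.3740223, φ2=0.6713182, Δφ=1.0453405, Δλ=-0.2629932 rad; a=sin²(Δφ/2)+cosφ1·cosφ2·sin²(Δλ/2)=0.2617269847; c=2·atan2(√a, √(1-a))=1.074074579; dist=6371·c=6842.929 ≈ 6842.9 km; running total=24471.2 km
Leg 3 bearing: y=sinΔλ·cosφ2=-0.20355869, x=cosφ1·sinφ2-sinφ1·cosφ2·cosΔλ=0.85525887; θ=atan2(y, x)=-13.3878° <0 so +360° → 346.6122° ≈ 346.6°
Leg 4: φ1=0.6713182, φ2=0.7873128, Δφ=0.1159946, Δλ=2.1365919 rad; a=sin²(Δφ/2)+cosφ1·cosφ2·sin²(Δλ/2)=0.4277849344; c=2·atan2(√a, √(1-a))=1.425859286; dist=6371·c=9084.1495 ≈ 9084.1 km; running total=33555.3 km
Leg 4 bearing: y=sinΔλ·cosφ2=0.59576897, x=cosφ1·sinφ2-sinφ1·cosφ2·cosΔλ=0.79006283; θ=atan2(y, x)=37.0191° ≈ 37.0°
Leg 5: φ1=0.7873128, φ2=-1.3284992, Δφ=-2.1158120, Δλ=-3.9202277 rad; a=sin²(Δφ/2)+cosφ1·cosφ2·sin²(Δλ/2)=0.9041542807; c=2·atan2(√a, √(1-a))=2.512069863; dist=6371·c=16004.397 ≈ 16004.4 km; running total=49559.7 km
Leg 5 bearing: y=sinΔλ·cosφ2=0.16850712, x=cosφ1·sinφ2-sinφ1·cosφ2·cosΔλ=-0.56412997; θ=atan2(y, x)=163.3690° ≈ 163.4°
Leg 6: φ1=-1.3284992, φ2=-1.3362817, Δφ=-0.0077824, Δλ=5.7315705 rad; a=sin²(Δφ/2)+cosφ1·cosφ2·sin²(Δλ/2)=0.0041498396; c=2·atan2(√a, √(1-a))=0.128927773; dist=6371·c=821.399 ≈ 821.4 km; running total=50381.1 km
Leg 6 bearing: y=sinΔλ·cosφ2=-0.12177707, x=cosφ1·sinφ2-sinφ1·cosφ2·cosΔλ=-0.04124099; θ=atan2(y, x)=-108.7092° <0 so +360° → 251.2908° ≈ 251.3°
Leg 7: φ1=-1.3362817, φ2=-0.0185790, Δφ=1.3177026, Δλ=-2.6547156 rad; a=sin²(Δφ/2)+cosφ1·cosφ2·sin²(Δλ/2)=0.5936320891; c=2·atan2(√a, √(1-a))=1.759172639; dist=6371·c=11207.689 ≈ 11207.7 km; running total=61588.8 km
Leg 7 bearing: y=sinΔλ·cosφ2=-0.46778737, x=cosφ1·sinφ2-sinφ1·cosφ2·cosΔλ=-0.86377492; θ=atan2(y, x)=-151.5617° <0 so +360° → 208.4383° ≈ 208.4°

Leg 1: dist=7993.3 km, bearing=127.4°
Leg 2: dist=9635.0 km, bearing=115.2°
Leg 3: dist=6842.9 km, bearing=346.6°
Leg 4: dist=9084.1 km, bearing=37.0°
Leg 5: dist=16004.4 km, bearing=163.4°
Leg 6: dist=821.4 km, bearing=251.3°
Leg 7: dist=11207.7 km, bearing=208.4°
Total: 61588.8 km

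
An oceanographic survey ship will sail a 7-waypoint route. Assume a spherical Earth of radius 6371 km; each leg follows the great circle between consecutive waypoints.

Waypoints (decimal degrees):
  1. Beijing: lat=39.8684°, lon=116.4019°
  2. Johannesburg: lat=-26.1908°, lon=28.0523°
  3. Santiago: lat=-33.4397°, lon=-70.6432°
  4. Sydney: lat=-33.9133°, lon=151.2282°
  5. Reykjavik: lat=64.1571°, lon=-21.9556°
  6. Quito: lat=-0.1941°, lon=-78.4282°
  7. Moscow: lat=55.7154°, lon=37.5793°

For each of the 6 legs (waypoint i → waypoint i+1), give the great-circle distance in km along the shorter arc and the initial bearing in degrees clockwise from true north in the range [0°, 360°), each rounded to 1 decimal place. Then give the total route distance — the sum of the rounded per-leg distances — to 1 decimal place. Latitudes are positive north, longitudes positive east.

Leg 1: dist=11703.6 km, bearing=248.4°
Leg 2: dist=9176.9 km, bearing=236.3°
Leg 3: dist=11343.9 km, bearing=214.5°
Leg 4: dist=16619.9 km, bearing=354.2°
Leg 5: dist=8478.4 km, bearing=239.1°
Leg 6: dist=11616.1 km, bearing=31.5°
Total: 68938.8 km

Leg 1: φ1=0.6958348, φ2=-0.4571157, Δφ=-1.1529505, Δλ=-1.5419914 rad; a=sin²(Δφ/2)+cosφ1·cosφ2·sin²(Δλ/2)=0.6315444334; c=2·atan2(√a, √(1-a))=1.837018795; dist=6371·c=11703.647 ≈ 11703.6 km; running total=11703.6 km
Leg 1 bearing: y=sinΔλ·cosφ2=-0.89695701, x=cosφ1·sinφ2-sinφ1·cosφ2·cosΔλ=-0.35532010; θ=atan2(y, x)=-111.6105° <0 so +360° → 248.3895° ≈ 248.4°
Leg 2: φ1=-0.4571157, φ2=-0.5836329, Δφ=-0.1265172, Δλ=-1.7225614 rad; a=sin²(Δφ/2)+cosφ1·cosφ2·sin²(Δλ/2)=0.4349940964; c=2·atan2(√a, √(1-a))=1.440415439; dist=6371·c=9176.887 ≈ 9176.9 km; running total=20880.5 km
Leg 2 bearing: y=sinΔλ·cosφ2=-0.82487469, x=cosφ1·sinφ2-sinφ1·cosφ2·cosΔλ=-0.55016242; θ=atan2(y, x)=-123.7019° <0 so +360° → 236.2981° ≈ 236.3°
Leg 3: φ1=-0.5836329, φ2=-0.5918987, Δφ=-0.0082659, Δλ=3.8723864 rad; a=sin²(Δφ/2)+cosφ1·cosφ2·sin²(Δλ/2)=0.6041083484; c=2·atan2(√a, √(1-a))=1.780547667; dist=6371·c=11343.869 ≈ 11343.9 km; running total=32224.4 km
Leg 3 bearing: y=sinΔλ·cosφ2=-0.55391435, x=cosφ1·sinφ2-sinφ1·cosφ2·cosΔλ=-0.80611705; θ=atan2(y, x)=-145.5055° <0 so +360° → 214.4945° ≈ 214.5°
Leg 4: φ1=-0.5918987, φ2=1.1197526, Δφ=1.7116514, Δλ=-3.0226275 rad; a=sin²(Δφ/2)+cosφ1·cosφ2·sin²(Δλ/2)=0.9306665802; c=2·atan2(√a, √(1-a))=2.608684313; dist=6371·c=16619.928 ≈ 16619.9 km; running total=48844.3 km
Leg 4 bearing: y=sinΔλ·cosφ2=-0.05173527, x=cosφ1·sinφ2-sinφ1·cosφ2·cosΔλ=0.50539949; θ=atan2(y, x)=-5.8447° <0 so +360° → 354.1553° ≈ 354.2°
Leg 5: φ1=1.1197526, φ2=-0.0033877, Δφ=-1.1231403, Δλ=-0.9856328 rad; a=sin²(Δφ/2)+cosφ1·cosφ2·sin²(Δλ/2)=0.3811421617; c=2·atan2(√a, √(1-a))=1.330782891; dist=6371·c=8478.418 ≈ 8478.4 km; running total=57322.7 km
Leg 5 bearing: y=sinΔλ·cosφ2=-0.83361700, x=cosφ1·sinφ2-sinφ1·cosφ2·cosΔλ=-0.49857192; θ=atan2(y, x)=-120.8829° <0 so +360° → 239.1171° ≈ 239.1°
Leg 6: φ1=-0.0033877, φ2=0.9724172, Δφ=0.9758049, Δλ=2.0247128 rad; a=sin²(Δφ/2)+cosφ1·cosφ2·sin²(Δλ/2)=0.6249000689; c=2·atan2(√a, √(1-a))=1.823270171; dist=6371·c=11616.054 ≈ 11616.1 km; running total=68938.8 km
Leg 6 bearing: y=sinΔλ·cosφ2=0.50626194, x=cosφ1·sinφ2-sinφ1·cosφ2·cosΔλ=0.82540822; θ=atan2(y, x)=31.5228° ≈ 31.5°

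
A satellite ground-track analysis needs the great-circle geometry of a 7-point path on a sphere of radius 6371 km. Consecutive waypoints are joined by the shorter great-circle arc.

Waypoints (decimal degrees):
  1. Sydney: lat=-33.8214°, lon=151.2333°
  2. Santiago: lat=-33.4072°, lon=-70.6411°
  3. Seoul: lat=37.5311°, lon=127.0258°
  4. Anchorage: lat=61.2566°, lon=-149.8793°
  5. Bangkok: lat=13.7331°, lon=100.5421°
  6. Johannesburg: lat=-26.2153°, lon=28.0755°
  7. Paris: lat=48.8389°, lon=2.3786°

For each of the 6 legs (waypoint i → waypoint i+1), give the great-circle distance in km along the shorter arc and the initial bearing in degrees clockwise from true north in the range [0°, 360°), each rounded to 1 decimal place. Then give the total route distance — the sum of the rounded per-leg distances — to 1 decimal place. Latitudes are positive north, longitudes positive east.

Leg 1: φ1=-0.5902948, φ2=-0.5830656, Δφ=0.0072292, Δλ=-3.8724388 rad; a=sin²(Δφ/2)+cosφ1·cosφ2·sin²(Δλ/2)=0.6049692910; c=2·atan2(√a, √(1-a))=1.782308468; dist=6371·c=11355.087 ≈ 11355.1 km; running total=11355.1 km
Leg 1 bearing: y=sinΔλ·cosφ2=0.55721471, x=cosφ1·sinφ2-sinφ1·cosφ2·cosΔλ=-0.80339129; θ=atan2(y, x)=145.2557° ≈ 145.3°
Leg 2: φ1=-0.5830656, φ2=0.6550413, Δφ=1.2381069, Δλ=3.4499382 rad; a=sin²(Δφ/2)+cosφ1·cosφ2·sin²(Δλ/2)=0.9830945059; c=2·atan2(√a, √(1-a))=2.880812074; dist=6371·c=18353.654 ≈ 18353.7 km; running total=29708.8 km
Leg 2 bearing: y=sinΔλ·cosφ2=-0.24066866, x=cosφ1·sinφ2-sinφ1·cosφ2·cosΔλ=0.09250616; θ=atan2(y, x)=-68.9747° <0 so +360° → 291.0253° ≈ 291.0°
Leg 3: φ1=0.6550413, φ2=1.0691294, Δφ=0.4140881, Δλ=-4.8329057 rad; a=sin²(Δφ/2)+cosφ1·cosφ2·sin²(Δλ/2)=0.2100114364; c=2·atan2(√a, √(1-a))=0.952095714; dist=6371·c=6065.802 ≈ 6065.8 km; running total=35774.6 km
Leg 3 bearing: y=sinΔλ·cosφ2=0.47739972, x=cosφ1·sinφ2-sinφ1·cosφ2·cosΔλ=0.66008790; θ=atan2(y, x)=35.8758° ≈ 35.9°
Leg 4: φ1=1.0691294, φ2=0.2396878, Δφ=-0.8294415, Δλ=4.3706779 rad; a=sin²(Δφ/2)+cosφ1·cosφ2·sin²(Δλ/2)=0.4741955032; c=2·atan2(√a, √(1-a))=1.519164396; dist=6371·c=9678.596 ≈ 9678.6 km; running total=45453.2 km
Leg 4 bearing: y=sinΔλ·cosφ2=-0.91524769, x=cosφ1·sinφ2-sinφ1·cosφ2·cosΔλ=0.39957250; θ=atan2(y, x)=-66.4152° <0 so +360° → 293.5848° ≈ 293.6°
Leg 5: φ1=0.2396878, φ2=-0.4575433, Δφ=-0.6972311, Δλ=-1.2647808 rad; a=sin²(Δφ/2)+cosφ1·cosφ2·sin²(Δλ/2)=0.4211612936; c=2·atan2(√a, √(1-a))=1.412458127; dist=6371·c=8998.771 ≈ 8998.8 km; running total=54452.0 km
Leg 5 bearing: y=sinΔλ·cosφ2=-0.85546064, x=cosφ1·sinφ2-sinφ1·cosφ2·cosΔλ=-0.49327977; θ=atan2(y, x)=-119.9688° <0 so +360° → 240.0312° ≈ 240.0°
Leg 6: φ1=-0.4575433, φ2=0.8523996, Δφ=1.3099429, Δλ=-0.4484955 rad; a=sin²(Δφ/2)+cosφ1·cosφ2·sin²(Δλ/2)=0.4002464232; c=2·atan2(√a, √(1-a))=1.369941389; dist=6371·c=8727.897 ≈ 8727.9 km; running total=63179.9 km
Leg 6 bearing: y=sinΔλ·cosφ2=-0.28539298, x=cosφ1·sinφ2-sinφ1·cosφ2·cosΔλ=0.93741546; θ=atan2(y, x)=-16.9327° <0 so +360° → 343.0673° ≈ 343.1°

Leg 1: dist=11355.1 km, bearing=145.3°
Leg 2: dist=18353.7 km, bearing=291.0°
Leg 3: dist=6065.8 km, bearing=35.9°
Leg 4: dist=9678.6 km, bearing=293.6°
Leg 5: dist=8998.8 km, bearing=240.0°
Leg 6: dist=8727.9 km, bearing=343.1°
Total: 63179.9 km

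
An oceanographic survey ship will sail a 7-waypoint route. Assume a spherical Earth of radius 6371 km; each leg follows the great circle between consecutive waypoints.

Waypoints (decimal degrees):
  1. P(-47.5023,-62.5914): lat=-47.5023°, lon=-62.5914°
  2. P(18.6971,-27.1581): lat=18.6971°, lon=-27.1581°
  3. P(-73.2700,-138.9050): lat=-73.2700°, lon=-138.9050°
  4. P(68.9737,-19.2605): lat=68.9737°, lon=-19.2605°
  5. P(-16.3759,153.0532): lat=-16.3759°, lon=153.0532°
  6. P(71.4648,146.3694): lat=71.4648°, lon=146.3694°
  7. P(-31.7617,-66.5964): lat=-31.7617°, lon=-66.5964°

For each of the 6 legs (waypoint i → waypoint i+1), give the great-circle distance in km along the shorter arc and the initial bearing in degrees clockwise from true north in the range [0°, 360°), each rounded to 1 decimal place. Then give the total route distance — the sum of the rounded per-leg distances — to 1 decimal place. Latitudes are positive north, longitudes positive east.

Leg 1: φ1=-0.8290715, φ2=0.3263260, Δφ=1.1553975, Δλ=0.6184277 rad; a=sin²(Δφ/2)+cosφ1·cosφ2·sin²(Δλ/2)=0.3574810118; c=2·atan2(√a, √(1-a))=1.281750279; dist=6371·c=8166.031 ≈ 8166.0 km; running total=8166.0 km
Leg 1 bearing: y=sinΔλ·cosφ2=0.54915913, x=cosφ1·sinφ2-sinφ1·cosφ2·cosΔλ=0.78560652; θ=atan2(y, x)=34.9545° ≈ 35.0°
Leg 2: φ1=0.3263260, φ2=-1.2788027, Δφ=-1.6051287, Δλ=-1.9503513 rad; a=sin²(Δφ/2)+cosφ1·cosφ2·sin²(Δλ/2)=0.7040112610; c=2·atan2(√a, √(1-a))=1.991083359; dist=6371·c=12685.192 ≈ 12685.2 km; running total=20851.2 km
Leg 2 bearing: y=sinΔλ·cosφ2=-0.26737474, x=cosφ1·sinφ2-sinφ1·cosφ2·cosΔλ=-0.87294236; θ=atan2(y, x)=-162.9706° <0 so +360° → 197.0294° ≈ 197.0°
Leg 3: φ1=-1.2788027, φ2=1.2038182, Δφ=2.4826209, Δλ=2.0881905 rad; a=sin²(Δφ/2)+cosφ1·cosφ2·sin²(Δλ/2)=0.9724960345; c=2·atan2(√a, √(1-a))=2.808366682; dist=6371·c=17892.104 ≈ 17892.1 km; running total=38743.3 km
Leg 3 bearing: y=sinΔλ·cosφ2=0.31183395, x=cosφ1·sinφ2-sinφ1·cosφ2·cosΔλ=0.09873994; θ=atan2(y, x)=72.4300° ≈ 72.4°
Leg 4: φ1=1.2038182, φ2=-0.2858134, Δφ=-1.4896315, Δλ=3.0074414 rad; a=sin²(Δφ/2)+cosφ1·cosφ2·sin²(Δλ/2)=0.8021567044; c=2·atan2(√a, √(1-a))=2.219700169; dist=6371·c=14141.710 ≈ 14141.7 km; running total=52885.0 km
Leg 4 bearing: y=sinΔλ·cosφ2=0.12832338, x=cosφ1·sinφ2-sinφ1·cosφ2·cosΔλ=0.78634497; θ=atan2(y, x)=9.2684° ≈ 9.3°
Leg 5: φ1=-0.2858134, φ2=1.2472961, Δφ=1.5331094, Δλ=-0.1166543 rad; a=sin²(Δφ/2)+cosφ1·cosφ2·sin²(Δλ/2)=0.4821974350; c=2·atan2(√a, √(1-a))=1.535183670; dist=6371·c=9780.655 ≈ 9780.7 km; running total=62665.7 km
Leg 5 bearing: y=sinΔλ·cosφ2=-0.03699887, x=cosφ1·sinφ2-sinφ1·cosφ2·cosΔλ=0.99868081; θ=atan2(y, x)=-2.1217° <0 so +360° → 357.8783° ≈ 357.9°
Leg 6: φ1=1.2472961, φ2=-0.5543462, Δφ=-1.8016423, Δλ=-3.7169544 rad; a=sin²(Δφ/2)+cosφ1·cosφ2·sin²(Δλ/2)=0.8629241953; c=2·atan2(√a, √(1-a))=2.383063306; dist=6371·c=15182.496 ≈ 15182.5 km; running total=77848.2 km
Leg 6 bearing: y=sinΔλ·cosφ2=0.46265076, x=cosφ1·sinφ2-sinφ1·cosφ2·cosΔλ=0.50901708; θ=atan2(y, x)=42.2680° ≈ 42.3°

Leg 1: dist=8166.0 km, bearing=35.0°
Leg 2: dist=12685.2 km, bearing=197.0°
Leg 3: dist=17892.1 km, bearing=72.4°
Leg 4: dist=14141.7 km, bearing=9.3°
Leg 5: dist=9780.7 km, bearing=357.9°
Leg 6: dist=15182.5 km, bearing=42.3°
Total: 77848.2 km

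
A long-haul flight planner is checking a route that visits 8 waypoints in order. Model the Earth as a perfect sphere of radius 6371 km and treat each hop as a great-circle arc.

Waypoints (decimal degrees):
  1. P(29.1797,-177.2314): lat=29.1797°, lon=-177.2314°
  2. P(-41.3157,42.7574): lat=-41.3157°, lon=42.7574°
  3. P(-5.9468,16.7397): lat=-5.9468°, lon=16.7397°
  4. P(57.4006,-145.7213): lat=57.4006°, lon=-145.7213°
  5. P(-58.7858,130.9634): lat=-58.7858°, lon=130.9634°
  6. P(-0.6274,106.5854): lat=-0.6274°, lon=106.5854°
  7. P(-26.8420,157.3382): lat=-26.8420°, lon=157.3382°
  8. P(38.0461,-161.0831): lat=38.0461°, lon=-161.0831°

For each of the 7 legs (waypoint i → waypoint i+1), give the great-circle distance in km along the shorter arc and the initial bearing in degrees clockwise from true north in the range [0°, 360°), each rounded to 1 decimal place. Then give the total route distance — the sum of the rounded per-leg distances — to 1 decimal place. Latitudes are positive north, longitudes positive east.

Leg 1: dist=16181.0 km, bearing=238.5°
Leg 2: dist=4702.6 km, bearing=319.6°
Leg 3: dist=14093.2 km, bearing=348.3°
Leg 4: dist=14841.4 km, bearing=225.2°
Leg 5: dist=6807.9 km, bearing=331.9°
Leg 6: dist=6148.1 km, bearing=122.8°
Leg 7: dist=8415.2 km, bearing=32.6°
Total: 71189.4 km

Leg 1: φ1=0.5092818, φ2=-0.7210950, Δφ=-1.2303768, Δλ=3.8395289 rad; a=sin²(Δφ/2)+cosφ1·cosφ2·sin²(Δλ/2)=0.9121567026; c=2·atan2(√a, √(1-a))=2.539784675; dist=6371·c=16180.968 ≈ 16181.0 km; running total=16181.0 km
Leg 1 bearing: y=sinΔλ·cosφ2=-0.48267453, x=cosφ1·sinφ2-sinφ1·cosφ2·cosΔλ=-0.29585927; θ=atan2(y, x)=-121.5066° <0 so +360° → 238.4934° ≈ 238.5°
Leg 2: φ1=-0.7210950, φ2=-0.1037912, Δφ=0.6173038, Δλ=-0.4540945 rad; a=sin²(Δφ/2)+cosφ1·cosφ2·sin²(Δλ/2)=0.1301320598; c=2·atan2(√a, √(1-a))=0.738118564; dist=6371·c=4702.553 ≈ 4702.6 km; running total=20883.6 km
Leg 2 bearing: y=sinΔλ·cosφ2=-0.43628821, x=cosφ1·sinφ2-sinφ1·cosφ2·cosΔλ=0.51229233; θ=atan2(y, x)=-40.4190° <0 so +360° → 319.5810° ≈ 319.6°
Leg 3: φ1=-0.1037912, φ2=1.0018295, Δφ=1.1056207, Δλ=-2.8354794 rad; a=sin²(Δφ/2)+cosφ1·cosφ2·sin²(Δλ/2)=0.7991171634; c=2·atan2(√a, √(1-a))=2.212092166; dist=6371·c=14093.239 ≈ 14093.2 km; running total=34976.8 km
Leg 3 bearing: y=sinΔλ·cosφ2=-0.16235856, x=cosφ1·sinφ2-sinφ1·cosφ2·cosΔλ=0.78470083; θ=atan2(y, x)=-11.6898° <0 so +360° → 348.3102° ≈ 348.3°
Leg 4: φ1=1.0018295, φ2=-1.0260058, Δφ=-2.0278352, Δλ=4.8290590 rad; a=sin²(Δφ/2)+cosφ1·cosφ2·sin²(Δλ/2)=0.8439995131; c=2·atan2(√a, √(1-a))=2.329524505; dist=6371·c=14841.401 ≈ 14841.4 km; running total=49818.2 km
Leg 4 bearing: y=sinΔλ·cosφ2=-0.51471588, x=cosφ1·sinφ2-sinφ1·cosφ2·cosΔλ=-0.51159057; θ=atan2(y, x)=-134.8255° <0 so +360° → 225.1745° ≈ 225.2°
Leg 5: φ1=-1.0260058, φ2=-0.0109502, Δφ=1.0150556, Δλ=-0.4254764 rad; a=sin²(Δφ/2)+cosφ1·cosφ2·sin²(Δλ/2)=0.2593147715; c=2·atan2(√a, √(1-a))=1.068578759; dist=6371·c=6807.915 ≈ 6807.9 km; running total=56626.1 km
Leg 5 bearing: y=sinΔλ·cosφ2=-0.41272998, x=cosφ1·sinφ2-sinφ1·cosφ2·cosΔλ=0.77326351; θ=atan2(y, x)=-28.0911° <0 so +360° → 331.9089° ≈ 331.9°
Leg 6: φ1=-0.0109502, φ2=-0.4684813, Δφ=-0.4575311, Δλ=0.8858035 rad; a=sin²(Δφ/2)+cosφ1·cosφ2·sin²(Δλ/2)=0.2152944063; c=2·atan2(√a, √(1-a))=0.965006920; dist=6371·c=6148.059 ≈ 6148.1 km; running total=62774.2 km
Leg 6 bearing: y=sinΔλ·cosφ2=0.69098335, x=cosφ1·sinφ2-sinφ1·cosφ2·cosΔλ=-0.44532338; θ=atan2(y, x)=122.8009° ≈ 122.8°
Leg 7: φ1=-0.4684813, φ2=0.6640297, Δφ=1.1325110, Δλ=-5.5575001 rad; a=sin²(Δφ/2)+cosφ1·cosφ2·sin²(Δλ/2)=0.3763262040; c=2·atan2(√a, √(1-a))=1.320854502; dist=6371·c=8415.164 ≈ 8415.2 km; running total=71189.4 km
Leg 7 bearing: y=sinΔλ·cosφ2=0.52263298, x=cosφ1·sinφ2-sinφ1·cosφ2·cosΔλ=0.81588843; θ=atan2(y, x)=32.6424° ≈ 32.6°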